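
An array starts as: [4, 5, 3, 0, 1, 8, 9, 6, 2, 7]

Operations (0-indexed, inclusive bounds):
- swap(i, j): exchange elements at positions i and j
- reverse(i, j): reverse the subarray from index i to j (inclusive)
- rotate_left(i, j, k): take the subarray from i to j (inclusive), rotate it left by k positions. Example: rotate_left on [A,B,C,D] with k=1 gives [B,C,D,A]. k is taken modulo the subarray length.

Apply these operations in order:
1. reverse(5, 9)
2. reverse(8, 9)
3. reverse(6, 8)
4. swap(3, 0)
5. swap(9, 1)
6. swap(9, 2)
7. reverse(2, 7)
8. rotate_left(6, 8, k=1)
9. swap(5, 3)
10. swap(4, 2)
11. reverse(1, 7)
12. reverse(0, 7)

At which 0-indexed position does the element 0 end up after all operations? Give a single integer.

Answer: 7

Derivation:
After 1 (reverse(5, 9)): [4, 5, 3, 0, 1, 7, 2, 6, 9, 8]
After 2 (reverse(8, 9)): [4, 5, 3, 0, 1, 7, 2, 6, 8, 9]
After 3 (reverse(6, 8)): [4, 5, 3, 0, 1, 7, 8, 6, 2, 9]
After 4 (swap(3, 0)): [0, 5, 3, 4, 1, 7, 8, 6, 2, 9]
After 5 (swap(9, 1)): [0, 9, 3, 4, 1, 7, 8, 6, 2, 5]
After 6 (swap(9, 2)): [0, 9, 5, 4, 1, 7, 8, 6, 2, 3]
After 7 (reverse(2, 7)): [0, 9, 6, 8, 7, 1, 4, 5, 2, 3]
After 8 (rotate_left(6, 8, k=1)): [0, 9, 6, 8, 7, 1, 5, 2, 4, 3]
After 9 (swap(5, 3)): [0, 9, 6, 1, 7, 8, 5, 2, 4, 3]
After 10 (swap(4, 2)): [0, 9, 7, 1, 6, 8, 5, 2, 4, 3]
After 11 (reverse(1, 7)): [0, 2, 5, 8, 6, 1, 7, 9, 4, 3]
After 12 (reverse(0, 7)): [9, 7, 1, 6, 8, 5, 2, 0, 4, 3]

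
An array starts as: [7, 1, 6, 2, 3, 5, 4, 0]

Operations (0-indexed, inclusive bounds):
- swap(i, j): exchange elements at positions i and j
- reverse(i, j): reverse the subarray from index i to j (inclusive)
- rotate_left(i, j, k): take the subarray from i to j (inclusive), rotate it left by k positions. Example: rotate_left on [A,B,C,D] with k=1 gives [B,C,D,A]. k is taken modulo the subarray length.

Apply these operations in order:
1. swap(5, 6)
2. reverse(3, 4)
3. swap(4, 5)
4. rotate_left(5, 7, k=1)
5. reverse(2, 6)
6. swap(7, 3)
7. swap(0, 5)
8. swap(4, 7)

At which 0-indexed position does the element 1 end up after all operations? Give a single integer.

After 1 (swap(5, 6)): [7, 1, 6, 2, 3, 4, 5, 0]
After 2 (reverse(3, 4)): [7, 1, 6, 3, 2, 4, 5, 0]
After 3 (swap(4, 5)): [7, 1, 6, 3, 4, 2, 5, 0]
After 4 (rotate_left(5, 7, k=1)): [7, 1, 6, 3, 4, 5, 0, 2]
After 5 (reverse(2, 6)): [7, 1, 0, 5, 4, 3, 6, 2]
After 6 (swap(7, 3)): [7, 1, 0, 2, 4, 3, 6, 5]
After 7 (swap(0, 5)): [3, 1, 0, 2, 4, 7, 6, 5]
After 8 (swap(4, 7)): [3, 1, 0, 2, 5, 7, 6, 4]

Answer: 1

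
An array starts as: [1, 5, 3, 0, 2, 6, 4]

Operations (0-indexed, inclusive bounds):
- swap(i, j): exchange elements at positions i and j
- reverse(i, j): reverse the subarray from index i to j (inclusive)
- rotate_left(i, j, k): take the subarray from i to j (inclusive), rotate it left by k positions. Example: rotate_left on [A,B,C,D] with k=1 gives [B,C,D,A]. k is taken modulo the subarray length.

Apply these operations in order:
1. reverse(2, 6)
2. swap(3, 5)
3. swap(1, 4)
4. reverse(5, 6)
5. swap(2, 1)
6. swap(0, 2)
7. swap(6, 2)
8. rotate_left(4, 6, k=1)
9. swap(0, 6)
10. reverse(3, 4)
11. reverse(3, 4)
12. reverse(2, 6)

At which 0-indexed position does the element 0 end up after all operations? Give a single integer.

Answer: 5

Derivation:
After 1 (reverse(2, 6)): [1, 5, 4, 6, 2, 0, 3]
After 2 (swap(3, 5)): [1, 5, 4, 0, 2, 6, 3]
After 3 (swap(1, 4)): [1, 2, 4, 0, 5, 6, 3]
After 4 (reverse(5, 6)): [1, 2, 4, 0, 5, 3, 6]
After 5 (swap(2, 1)): [1, 4, 2, 0, 5, 3, 6]
After 6 (swap(0, 2)): [2, 4, 1, 0, 5, 3, 6]
After 7 (swap(6, 2)): [2, 4, 6, 0, 5, 3, 1]
After 8 (rotate_left(4, 6, k=1)): [2, 4, 6, 0, 3, 1, 5]
After 9 (swap(0, 6)): [5, 4, 6, 0, 3, 1, 2]
After 10 (reverse(3, 4)): [5, 4, 6, 3, 0, 1, 2]
After 11 (reverse(3, 4)): [5, 4, 6, 0, 3, 1, 2]
After 12 (reverse(2, 6)): [5, 4, 2, 1, 3, 0, 6]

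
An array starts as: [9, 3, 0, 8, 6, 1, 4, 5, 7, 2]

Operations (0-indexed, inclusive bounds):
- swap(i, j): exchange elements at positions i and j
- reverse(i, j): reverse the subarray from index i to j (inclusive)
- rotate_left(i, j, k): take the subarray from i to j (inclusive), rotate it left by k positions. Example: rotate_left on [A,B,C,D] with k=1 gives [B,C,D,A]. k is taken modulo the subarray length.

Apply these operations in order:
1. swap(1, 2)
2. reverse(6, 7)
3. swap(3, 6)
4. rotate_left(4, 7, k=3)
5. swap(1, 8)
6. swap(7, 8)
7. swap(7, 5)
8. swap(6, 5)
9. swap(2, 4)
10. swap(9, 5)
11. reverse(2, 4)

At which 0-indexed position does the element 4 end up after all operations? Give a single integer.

After 1 (swap(1, 2)): [9, 0, 3, 8, 6, 1, 4, 5, 7, 2]
After 2 (reverse(6, 7)): [9, 0, 3, 8, 6, 1, 5, 4, 7, 2]
After 3 (swap(3, 6)): [9, 0, 3, 5, 6, 1, 8, 4, 7, 2]
After 4 (rotate_left(4, 7, k=3)): [9, 0, 3, 5, 4, 6, 1, 8, 7, 2]
After 5 (swap(1, 8)): [9, 7, 3, 5, 4, 6, 1, 8, 0, 2]
After 6 (swap(7, 8)): [9, 7, 3, 5, 4, 6, 1, 0, 8, 2]
After 7 (swap(7, 5)): [9, 7, 3, 5, 4, 0, 1, 6, 8, 2]
After 8 (swap(6, 5)): [9, 7, 3, 5, 4, 1, 0, 6, 8, 2]
After 9 (swap(2, 4)): [9, 7, 4, 5, 3, 1, 0, 6, 8, 2]
After 10 (swap(9, 5)): [9, 7, 4, 5, 3, 2, 0, 6, 8, 1]
After 11 (reverse(2, 4)): [9, 7, 3, 5, 4, 2, 0, 6, 8, 1]

Answer: 4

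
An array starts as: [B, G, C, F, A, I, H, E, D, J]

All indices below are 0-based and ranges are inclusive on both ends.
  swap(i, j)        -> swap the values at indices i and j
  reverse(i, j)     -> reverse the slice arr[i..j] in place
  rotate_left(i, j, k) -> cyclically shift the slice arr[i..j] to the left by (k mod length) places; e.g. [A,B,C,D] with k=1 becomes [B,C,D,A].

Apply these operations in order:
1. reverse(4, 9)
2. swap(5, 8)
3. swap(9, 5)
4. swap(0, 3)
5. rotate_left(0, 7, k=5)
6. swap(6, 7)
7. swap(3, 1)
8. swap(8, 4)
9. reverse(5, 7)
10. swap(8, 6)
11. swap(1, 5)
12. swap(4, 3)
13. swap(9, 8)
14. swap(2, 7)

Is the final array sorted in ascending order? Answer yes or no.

After 1 (reverse(4, 9)): [B, G, C, F, J, D, E, H, I, A]
After 2 (swap(5, 8)): [B, G, C, F, J, I, E, H, D, A]
After 3 (swap(9, 5)): [B, G, C, F, J, A, E, H, D, I]
After 4 (swap(0, 3)): [F, G, C, B, J, A, E, H, D, I]
After 5 (rotate_left(0, 7, k=5)): [A, E, H, F, G, C, B, J, D, I]
After 6 (swap(6, 7)): [A, E, H, F, G, C, J, B, D, I]
After 7 (swap(3, 1)): [A, F, H, E, G, C, J, B, D, I]
After 8 (swap(8, 4)): [A, F, H, E, D, C, J, B, G, I]
After 9 (reverse(5, 7)): [A, F, H, E, D, B, J, C, G, I]
After 10 (swap(8, 6)): [A, F, H, E, D, B, G, C, J, I]
After 11 (swap(1, 5)): [A, B, H, E, D, F, G, C, J, I]
After 12 (swap(4, 3)): [A, B, H, D, E, F, G, C, J, I]
After 13 (swap(9, 8)): [A, B, H, D, E, F, G, C, I, J]
After 14 (swap(2, 7)): [A, B, C, D, E, F, G, H, I, J]

Answer: yes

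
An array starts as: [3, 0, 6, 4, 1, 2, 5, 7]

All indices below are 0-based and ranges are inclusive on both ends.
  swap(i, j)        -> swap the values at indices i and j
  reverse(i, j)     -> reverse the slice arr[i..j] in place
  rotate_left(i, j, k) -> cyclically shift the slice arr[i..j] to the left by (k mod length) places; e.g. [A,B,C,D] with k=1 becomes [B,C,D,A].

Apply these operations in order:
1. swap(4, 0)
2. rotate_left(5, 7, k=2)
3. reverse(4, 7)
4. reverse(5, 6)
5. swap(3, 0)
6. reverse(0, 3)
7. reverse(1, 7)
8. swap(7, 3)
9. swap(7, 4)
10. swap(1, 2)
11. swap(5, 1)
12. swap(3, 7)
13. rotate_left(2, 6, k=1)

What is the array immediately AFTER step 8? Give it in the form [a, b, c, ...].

After 1 (swap(4, 0)): [1, 0, 6, 4, 3, 2, 5, 7]
After 2 (rotate_left(5, 7, k=2)): [1, 0, 6, 4, 3, 7, 2, 5]
After 3 (reverse(4, 7)): [1, 0, 6, 4, 5, 2, 7, 3]
After 4 (reverse(5, 6)): [1, 0, 6, 4, 5, 7, 2, 3]
After 5 (swap(3, 0)): [4, 0, 6, 1, 5, 7, 2, 3]
After 6 (reverse(0, 3)): [1, 6, 0, 4, 5, 7, 2, 3]
After 7 (reverse(1, 7)): [1, 3, 2, 7, 5, 4, 0, 6]
After 8 (swap(7, 3)): [1, 3, 2, 6, 5, 4, 0, 7]

Answer: [1, 3, 2, 6, 5, 4, 0, 7]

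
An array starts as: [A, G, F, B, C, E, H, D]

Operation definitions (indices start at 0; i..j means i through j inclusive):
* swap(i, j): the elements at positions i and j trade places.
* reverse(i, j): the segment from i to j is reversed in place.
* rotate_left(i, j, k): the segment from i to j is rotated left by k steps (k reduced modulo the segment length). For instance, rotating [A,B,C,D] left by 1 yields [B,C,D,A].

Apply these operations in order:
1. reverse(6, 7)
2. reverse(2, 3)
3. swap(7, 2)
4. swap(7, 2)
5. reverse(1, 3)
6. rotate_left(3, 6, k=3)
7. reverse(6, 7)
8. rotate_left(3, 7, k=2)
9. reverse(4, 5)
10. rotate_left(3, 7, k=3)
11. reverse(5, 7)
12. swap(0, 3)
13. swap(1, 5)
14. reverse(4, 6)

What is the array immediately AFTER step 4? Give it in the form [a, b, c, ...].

After 1 (reverse(6, 7)): [A, G, F, B, C, E, D, H]
After 2 (reverse(2, 3)): [A, G, B, F, C, E, D, H]
After 3 (swap(7, 2)): [A, G, H, F, C, E, D, B]
After 4 (swap(7, 2)): [A, G, B, F, C, E, D, H]

Answer: [A, G, B, F, C, E, D, H]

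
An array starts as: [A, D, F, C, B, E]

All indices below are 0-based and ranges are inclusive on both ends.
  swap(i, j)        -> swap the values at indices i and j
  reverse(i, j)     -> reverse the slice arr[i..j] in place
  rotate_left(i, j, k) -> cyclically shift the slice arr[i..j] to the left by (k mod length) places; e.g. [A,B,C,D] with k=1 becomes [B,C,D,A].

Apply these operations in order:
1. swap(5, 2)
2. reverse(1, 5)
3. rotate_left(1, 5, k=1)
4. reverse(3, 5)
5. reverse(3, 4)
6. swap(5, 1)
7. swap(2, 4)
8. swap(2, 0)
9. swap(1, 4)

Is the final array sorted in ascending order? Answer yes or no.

After 1 (swap(5, 2)): [A, D, E, C, B, F]
After 2 (reverse(1, 5)): [A, F, B, C, E, D]
After 3 (rotate_left(1, 5, k=1)): [A, B, C, E, D, F]
After 4 (reverse(3, 5)): [A, B, C, F, D, E]
After 5 (reverse(3, 4)): [A, B, C, D, F, E]
After 6 (swap(5, 1)): [A, E, C, D, F, B]
After 7 (swap(2, 4)): [A, E, F, D, C, B]
After 8 (swap(2, 0)): [F, E, A, D, C, B]
After 9 (swap(1, 4)): [F, C, A, D, E, B]

Answer: no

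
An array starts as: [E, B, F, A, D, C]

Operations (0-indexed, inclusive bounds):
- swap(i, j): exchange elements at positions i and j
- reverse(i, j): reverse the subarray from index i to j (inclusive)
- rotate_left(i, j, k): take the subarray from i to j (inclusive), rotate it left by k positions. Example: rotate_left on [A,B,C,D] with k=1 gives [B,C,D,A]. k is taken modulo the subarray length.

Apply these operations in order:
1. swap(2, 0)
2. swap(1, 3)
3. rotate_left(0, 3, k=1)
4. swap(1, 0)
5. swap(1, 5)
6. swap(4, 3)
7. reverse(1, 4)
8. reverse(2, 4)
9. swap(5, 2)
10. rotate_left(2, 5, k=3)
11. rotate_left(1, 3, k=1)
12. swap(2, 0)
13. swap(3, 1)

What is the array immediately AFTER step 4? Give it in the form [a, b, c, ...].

Answer: [E, A, B, F, D, C]

Derivation:
After 1 (swap(2, 0)): [F, B, E, A, D, C]
After 2 (swap(1, 3)): [F, A, E, B, D, C]
After 3 (rotate_left(0, 3, k=1)): [A, E, B, F, D, C]
After 4 (swap(1, 0)): [E, A, B, F, D, C]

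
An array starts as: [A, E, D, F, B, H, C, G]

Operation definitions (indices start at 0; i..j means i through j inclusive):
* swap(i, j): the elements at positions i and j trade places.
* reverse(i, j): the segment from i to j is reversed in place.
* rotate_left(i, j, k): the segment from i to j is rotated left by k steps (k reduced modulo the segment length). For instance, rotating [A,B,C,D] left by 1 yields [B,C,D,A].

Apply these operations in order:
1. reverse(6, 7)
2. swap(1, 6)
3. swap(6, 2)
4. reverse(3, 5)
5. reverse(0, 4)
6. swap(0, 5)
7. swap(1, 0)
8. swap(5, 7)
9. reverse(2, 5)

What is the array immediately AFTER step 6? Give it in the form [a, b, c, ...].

Answer: [F, H, E, G, A, B, D, C]

Derivation:
After 1 (reverse(6, 7)): [A, E, D, F, B, H, G, C]
After 2 (swap(1, 6)): [A, G, D, F, B, H, E, C]
After 3 (swap(6, 2)): [A, G, E, F, B, H, D, C]
After 4 (reverse(3, 5)): [A, G, E, H, B, F, D, C]
After 5 (reverse(0, 4)): [B, H, E, G, A, F, D, C]
After 6 (swap(0, 5)): [F, H, E, G, A, B, D, C]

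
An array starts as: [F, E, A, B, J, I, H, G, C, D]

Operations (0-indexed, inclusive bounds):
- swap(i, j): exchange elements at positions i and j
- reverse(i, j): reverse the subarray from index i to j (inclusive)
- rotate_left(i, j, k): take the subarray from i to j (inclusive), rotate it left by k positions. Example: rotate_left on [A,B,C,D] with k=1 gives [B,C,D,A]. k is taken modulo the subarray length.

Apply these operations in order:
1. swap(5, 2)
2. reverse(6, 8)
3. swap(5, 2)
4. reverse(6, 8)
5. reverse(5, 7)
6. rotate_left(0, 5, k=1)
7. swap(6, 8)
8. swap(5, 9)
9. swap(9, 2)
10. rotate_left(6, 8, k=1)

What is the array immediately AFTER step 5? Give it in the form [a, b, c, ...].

After 1 (swap(5, 2)): [F, E, I, B, J, A, H, G, C, D]
After 2 (reverse(6, 8)): [F, E, I, B, J, A, C, G, H, D]
After 3 (swap(5, 2)): [F, E, A, B, J, I, C, G, H, D]
After 4 (reverse(6, 8)): [F, E, A, B, J, I, H, G, C, D]
After 5 (reverse(5, 7)): [F, E, A, B, J, G, H, I, C, D]

Answer: [F, E, A, B, J, G, H, I, C, D]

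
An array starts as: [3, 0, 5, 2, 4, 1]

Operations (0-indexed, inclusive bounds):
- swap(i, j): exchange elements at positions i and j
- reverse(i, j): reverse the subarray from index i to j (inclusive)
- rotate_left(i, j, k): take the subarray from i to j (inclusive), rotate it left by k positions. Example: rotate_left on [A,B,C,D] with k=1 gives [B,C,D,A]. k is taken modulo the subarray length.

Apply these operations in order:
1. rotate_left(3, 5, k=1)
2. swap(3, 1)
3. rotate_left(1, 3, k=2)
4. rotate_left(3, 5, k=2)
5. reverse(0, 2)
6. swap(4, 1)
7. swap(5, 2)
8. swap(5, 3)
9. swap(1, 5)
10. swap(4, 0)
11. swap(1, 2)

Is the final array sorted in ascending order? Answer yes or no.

Answer: yes

Derivation:
After 1 (rotate_left(3, 5, k=1)): [3, 0, 5, 4, 1, 2]
After 2 (swap(3, 1)): [3, 4, 5, 0, 1, 2]
After 3 (rotate_left(1, 3, k=2)): [3, 0, 4, 5, 1, 2]
After 4 (rotate_left(3, 5, k=2)): [3, 0, 4, 2, 5, 1]
After 5 (reverse(0, 2)): [4, 0, 3, 2, 5, 1]
After 6 (swap(4, 1)): [4, 5, 3, 2, 0, 1]
After 7 (swap(5, 2)): [4, 5, 1, 2, 0, 3]
After 8 (swap(5, 3)): [4, 5, 1, 3, 0, 2]
After 9 (swap(1, 5)): [4, 2, 1, 3, 0, 5]
After 10 (swap(4, 0)): [0, 2, 1, 3, 4, 5]
After 11 (swap(1, 2)): [0, 1, 2, 3, 4, 5]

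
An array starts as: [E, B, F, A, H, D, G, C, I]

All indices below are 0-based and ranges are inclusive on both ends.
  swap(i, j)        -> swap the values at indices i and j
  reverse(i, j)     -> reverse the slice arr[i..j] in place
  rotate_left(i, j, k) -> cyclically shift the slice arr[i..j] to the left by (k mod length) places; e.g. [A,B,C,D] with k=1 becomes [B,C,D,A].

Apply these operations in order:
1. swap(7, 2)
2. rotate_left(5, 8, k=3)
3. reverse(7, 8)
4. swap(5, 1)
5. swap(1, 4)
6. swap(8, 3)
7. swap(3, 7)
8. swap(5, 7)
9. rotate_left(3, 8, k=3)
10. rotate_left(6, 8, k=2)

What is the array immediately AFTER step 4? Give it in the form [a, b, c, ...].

Answer: [E, I, C, A, H, B, D, F, G]

Derivation:
After 1 (swap(7, 2)): [E, B, C, A, H, D, G, F, I]
After 2 (rotate_left(5, 8, k=3)): [E, B, C, A, H, I, D, G, F]
After 3 (reverse(7, 8)): [E, B, C, A, H, I, D, F, G]
After 4 (swap(5, 1)): [E, I, C, A, H, B, D, F, G]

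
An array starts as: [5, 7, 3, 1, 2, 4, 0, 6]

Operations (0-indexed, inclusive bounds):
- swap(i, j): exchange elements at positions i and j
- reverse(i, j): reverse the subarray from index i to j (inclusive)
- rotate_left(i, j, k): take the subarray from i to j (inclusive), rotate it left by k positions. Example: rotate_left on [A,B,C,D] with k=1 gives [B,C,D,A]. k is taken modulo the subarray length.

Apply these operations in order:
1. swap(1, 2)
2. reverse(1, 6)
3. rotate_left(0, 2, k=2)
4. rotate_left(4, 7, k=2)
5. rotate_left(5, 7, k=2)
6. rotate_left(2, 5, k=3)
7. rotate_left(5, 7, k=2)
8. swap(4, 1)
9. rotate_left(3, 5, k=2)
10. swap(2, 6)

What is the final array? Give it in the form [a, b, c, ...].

Answer: [4, 2, 3, 1, 0, 5, 7, 6]

Derivation:
After 1 (swap(1, 2)): [5, 3, 7, 1, 2, 4, 0, 6]
After 2 (reverse(1, 6)): [5, 0, 4, 2, 1, 7, 3, 6]
After 3 (rotate_left(0, 2, k=2)): [4, 5, 0, 2, 1, 7, 3, 6]
After 4 (rotate_left(4, 7, k=2)): [4, 5, 0, 2, 3, 6, 1, 7]
After 5 (rotate_left(5, 7, k=2)): [4, 5, 0, 2, 3, 7, 6, 1]
After 6 (rotate_left(2, 5, k=3)): [4, 5, 7, 0, 2, 3, 6, 1]
After 7 (rotate_left(5, 7, k=2)): [4, 5, 7, 0, 2, 1, 3, 6]
After 8 (swap(4, 1)): [4, 2, 7, 0, 5, 1, 3, 6]
After 9 (rotate_left(3, 5, k=2)): [4, 2, 7, 1, 0, 5, 3, 6]
After 10 (swap(2, 6)): [4, 2, 3, 1, 0, 5, 7, 6]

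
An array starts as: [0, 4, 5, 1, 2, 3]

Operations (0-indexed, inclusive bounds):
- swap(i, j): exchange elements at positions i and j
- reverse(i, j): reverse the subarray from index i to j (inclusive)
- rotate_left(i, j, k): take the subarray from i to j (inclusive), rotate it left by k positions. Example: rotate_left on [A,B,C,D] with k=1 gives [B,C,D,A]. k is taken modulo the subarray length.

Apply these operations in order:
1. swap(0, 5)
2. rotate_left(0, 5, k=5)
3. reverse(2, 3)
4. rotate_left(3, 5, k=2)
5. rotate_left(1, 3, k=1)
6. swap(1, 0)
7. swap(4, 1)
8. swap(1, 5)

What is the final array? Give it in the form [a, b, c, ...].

Answer: [5, 1, 2, 3, 0, 4]

Derivation:
After 1 (swap(0, 5)): [3, 4, 5, 1, 2, 0]
After 2 (rotate_left(0, 5, k=5)): [0, 3, 4, 5, 1, 2]
After 3 (reverse(2, 3)): [0, 3, 5, 4, 1, 2]
After 4 (rotate_left(3, 5, k=2)): [0, 3, 5, 2, 4, 1]
After 5 (rotate_left(1, 3, k=1)): [0, 5, 2, 3, 4, 1]
After 6 (swap(1, 0)): [5, 0, 2, 3, 4, 1]
After 7 (swap(4, 1)): [5, 4, 2, 3, 0, 1]
After 8 (swap(1, 5)): [5, 1, 2, 3, 0, 4]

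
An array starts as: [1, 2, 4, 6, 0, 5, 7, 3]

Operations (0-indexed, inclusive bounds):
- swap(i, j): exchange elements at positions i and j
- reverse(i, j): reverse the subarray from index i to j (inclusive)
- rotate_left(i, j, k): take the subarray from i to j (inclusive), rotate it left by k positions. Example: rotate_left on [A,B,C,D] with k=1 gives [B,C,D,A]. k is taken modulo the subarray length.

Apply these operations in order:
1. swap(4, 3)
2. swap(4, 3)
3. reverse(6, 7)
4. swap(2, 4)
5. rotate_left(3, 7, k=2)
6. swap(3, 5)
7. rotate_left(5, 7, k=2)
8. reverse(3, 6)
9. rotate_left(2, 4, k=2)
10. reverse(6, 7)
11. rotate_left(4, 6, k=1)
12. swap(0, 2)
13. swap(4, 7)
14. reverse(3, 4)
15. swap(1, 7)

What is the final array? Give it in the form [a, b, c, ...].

Answer: [4, 3, 1, 7, 0, 6, 5, 2]

Derivation:
After 1 (swap(4, 3)): [1, 2, 4, 0, 6, 5, 7, 3]
After 2 (swap(4, 3)): [1, 2, 4, 6, 0, 5, 7, 3]
After 3 (reverse(6, 7)): [1, 2, 4, 6, 0, 5, 3, 7]
After 4 (swap(2, 4)): [1, 2, 0, 6, 4, 5, 3, 7]
After 5 (rotate_left(3, 7, k=2)): [1, 2, 0, 5, 3, 7, 6, 4]
After 6 (swap(3, 5)): [1, 2, 0, 7, 3, 5, 6, 4]
After 7 (rotate_left(5, 7, k=2)): [1, 2, 0, 7, 3, 4, 5, 6]
After 8 (reverse(3, 6)): [1, 2, 0, 5, 4, 3, 7, 6]
After 9 (rotate_left(2, 4, k=2)): [1, 2, 4, 0, 5, 3, 7, 6]
After 10 (reverse(6, 7)): [1, 2, 4, 0, 5, 3, 6, 7]
After 11 (rotate_left(4, 6, k=1)): [1, 2, 4, 0, 3, 6, 5, 7]
After 12 (swap(0, 2)): [4, 2, 1, 0, 3, 6, 5, 7]
After 13 (swap(4, 7)): [4, 2, 1, 0, 7, 6, 5, 3]
After 14 (reverse(3, 4)): [4, 2, 1, 7, 0, 6, 5, 3]
After 15 (swap(1, 7)): [4, 3, 1, 7, 0, 6, 5, 2]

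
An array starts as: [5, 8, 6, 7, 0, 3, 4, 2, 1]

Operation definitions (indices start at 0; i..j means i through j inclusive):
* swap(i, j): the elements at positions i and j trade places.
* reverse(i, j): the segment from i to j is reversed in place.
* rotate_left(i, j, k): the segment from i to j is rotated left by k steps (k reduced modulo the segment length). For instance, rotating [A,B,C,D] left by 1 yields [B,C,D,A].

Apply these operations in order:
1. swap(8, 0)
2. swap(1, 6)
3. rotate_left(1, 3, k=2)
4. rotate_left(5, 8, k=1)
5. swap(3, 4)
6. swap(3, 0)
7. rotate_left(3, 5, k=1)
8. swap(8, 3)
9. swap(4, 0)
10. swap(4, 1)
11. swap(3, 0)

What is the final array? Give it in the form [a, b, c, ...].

Answer: [3, 0, 4, 8, 7, 1, 2, 5, 6]

Derivation:
After 1 (swap(8, 0)): [1, 8, 6, 7, 0, 3, 4, 2, 5]
After 2 (swap(1, 6)): [1, 4, 6, 7, 0, 3, 8, 2, 5]
After 3 (rotate_left(1, 3, k=2)): [1, 7, 4, 6, 0, 3, 8, 2, 5]
After 4 (rotate_left(5, 8, k=1)): [1, 7, 4, 6, 0, 8, 2, 5, 3]
After 5 (swap(3, 4)): [1, 7, 4, 0, 6, 8, 2, 5, 3]
After 6 (swap(3, 0)): [0, 7, 4, 1, 6, 8, 2, 5, 3]
After 7 (rotate_left(3, 5, k=1)): [0, 7, 4, 6, 8, 1, 2, 5, 3]
After 8 (swap(8, 3)): [0, 7, 4, 3, 8, 1, 2, 5, 6]
After 9 (swap(4, 0)): [8, 7, 4, 3, 0, 1, 2, 5, 6]
After 10 (swap(4, 1)): [8, 0, 4, 3, 7, 1, 2, 5, 6]
After 11 (swap(3, 0)): [3, 0, 4, 8, 7, 1, 2, 5, 6]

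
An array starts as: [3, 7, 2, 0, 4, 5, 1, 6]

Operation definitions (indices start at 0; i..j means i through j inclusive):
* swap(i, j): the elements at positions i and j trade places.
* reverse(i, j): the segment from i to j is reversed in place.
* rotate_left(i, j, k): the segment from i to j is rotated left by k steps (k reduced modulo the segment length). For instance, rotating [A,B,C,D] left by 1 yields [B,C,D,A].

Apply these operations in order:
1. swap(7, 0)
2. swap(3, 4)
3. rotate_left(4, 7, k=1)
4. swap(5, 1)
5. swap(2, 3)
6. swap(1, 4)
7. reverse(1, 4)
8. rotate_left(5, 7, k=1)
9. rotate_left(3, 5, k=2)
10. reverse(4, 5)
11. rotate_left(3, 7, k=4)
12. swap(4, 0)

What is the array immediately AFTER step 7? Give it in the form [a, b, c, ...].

After 1 (swap(7, 0)): [6, 7, 2, 0, 4, 5, 1, 3]
After 2 (swap(3, 4)): [6, 7, 2, 4, 0, 5, 1, 3]
After 3 (rotate_left(4, 7, k=1)): [6, 7, 2, 4, 5, 1, 3, 0]
After 4 (swap(5, 1)): [6, 1, 2, 4, 5, 7, 3, 0]
After 5 (swap(2, 3)): [6, 1, 4, 2, 5, 7, 3, 0]
After 6 (swap(1, 4)): [6, 5, 4, 2, 1, 7, 3, 0]
After 7 (reverse(1, 4)): [6, 1, 2, 4, 5, 7, 3, 0]

Answer: [6, 1, 2, 4, 5, 7, 3, 0]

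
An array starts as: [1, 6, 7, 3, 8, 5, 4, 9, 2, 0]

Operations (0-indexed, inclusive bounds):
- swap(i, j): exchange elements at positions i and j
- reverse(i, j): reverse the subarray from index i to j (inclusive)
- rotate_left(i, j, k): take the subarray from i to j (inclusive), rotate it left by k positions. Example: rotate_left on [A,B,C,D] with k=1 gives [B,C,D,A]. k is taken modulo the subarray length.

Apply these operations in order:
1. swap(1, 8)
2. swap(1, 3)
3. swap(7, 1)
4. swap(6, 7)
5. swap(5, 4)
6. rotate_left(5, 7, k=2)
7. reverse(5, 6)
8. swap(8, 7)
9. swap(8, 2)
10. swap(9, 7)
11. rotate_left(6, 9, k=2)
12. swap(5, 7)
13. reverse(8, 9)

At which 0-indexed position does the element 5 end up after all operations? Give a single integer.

After 1 (swap(1, 8)): [1, 2, 7, 3, 8, 5, 4, 9, 6, 0]
After 2 (swap(1, 3)): [1, 3, 7, 2, 8, 5, 4, 9, 6, 0]
After 3 (swap(7, 1)): [1, 9, 7, 2, 8, 5, 4, 3, 6, 0]
After 4 (swap(6, 7)): [1, 9, 7, 2, 8, 5, 3, 4, 6, 0]
After 5 (swap(5, 4)): [1, 9, 7, 2, 5, 8, 3, 4, 6, 0]
After 6 (rotate_left(5, 7, k=2)): [1, 9, 7, 2, 5, 4, 8, 3, 6, 0]
After 7 (reverse(5, 6)): [1, 9, 7, 2, 5, 8, 4, 3, 6, 0]
After 8 (swap(8, 7)): [1, 9, 7, 2, 5, 8, 4, 6, 3, 0]
After 9 (swap(8, 2)): [1, 9, 3, 2, 5, 8, 4, 6, 7, 0]
After 10 (swap(9, 7)): [1, 9, 3, 2, 5, 8, 4, 0, 7, 6]
After 11 (rotate_left(6, 9, k=2)): [1, 9, 3, 2, 5, 8, 7, 6, 4, 0]
After 12 (swap(5, 7)): [1, 9, 3, 2, 5, 6, 7, 8, 4, 0]
After 13 (reverse(8, 9)): [1, 9, 3, 2, 5, 6, 7, 8, 0, 4]

Answer: 4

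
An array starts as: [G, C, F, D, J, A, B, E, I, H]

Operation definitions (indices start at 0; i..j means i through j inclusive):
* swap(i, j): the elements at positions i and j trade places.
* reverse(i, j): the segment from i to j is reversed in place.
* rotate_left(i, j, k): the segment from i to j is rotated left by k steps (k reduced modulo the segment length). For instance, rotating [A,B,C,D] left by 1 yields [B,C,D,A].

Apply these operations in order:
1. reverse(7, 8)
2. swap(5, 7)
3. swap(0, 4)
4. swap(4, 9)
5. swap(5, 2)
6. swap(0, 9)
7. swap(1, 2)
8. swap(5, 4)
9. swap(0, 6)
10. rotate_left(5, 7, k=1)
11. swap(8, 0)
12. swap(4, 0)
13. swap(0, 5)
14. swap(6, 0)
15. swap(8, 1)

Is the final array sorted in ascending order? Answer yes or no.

Answer: yes

Derivation:
After 1 (reverse(7, 8)): [G, C, F, D, J, A, B, I, E, H]
After 2 (swap(5, 7)): [G, C, F, D, J, I, B, A, E, H]
After 3 (swap(0, 4)): [J, C, F, D, G, I, B, A, E, H]
After 4 (swap(4, 9)): [J, C, F, D, H, I, B, A, E, G]
After 5 (swap(5, 2)): [J, C, I, D, H, F, B, A, E, G]
After 6 (swap(0, 9)): [G, C, I, D, H, F, B, A, E, J]
After 7 (swap(1, 2)): [G, I, C, D, H, F, B, A, E, J]
After 8 (swap(5, 4)): [G, I, C, D, F, H, B, A, E, J]
After 9 (swap(0, 6)): [B, I, C, D, F, H, G, A, E, J]
After 10 (rotate_left(5, 7, k=1)): [B, I, C, D, F, G, A, H, E, J]
After 11 (swap(8, 0)): [E, I, C, D, F, G, A, H, B, J]
After 12 (swap(4, 0)): [F, I, C, D, E, G, A, H, B, J]
After 13 (swap(0, 5)): [G, I, C, D, E, F, A, H, B, J]
After 14 (swap(6, 0)): [A, I, C, D, E, F, G, H, B, J]
After 15 (swap(8, 1)): [A, B, C, D, E, F, G, H, I, J]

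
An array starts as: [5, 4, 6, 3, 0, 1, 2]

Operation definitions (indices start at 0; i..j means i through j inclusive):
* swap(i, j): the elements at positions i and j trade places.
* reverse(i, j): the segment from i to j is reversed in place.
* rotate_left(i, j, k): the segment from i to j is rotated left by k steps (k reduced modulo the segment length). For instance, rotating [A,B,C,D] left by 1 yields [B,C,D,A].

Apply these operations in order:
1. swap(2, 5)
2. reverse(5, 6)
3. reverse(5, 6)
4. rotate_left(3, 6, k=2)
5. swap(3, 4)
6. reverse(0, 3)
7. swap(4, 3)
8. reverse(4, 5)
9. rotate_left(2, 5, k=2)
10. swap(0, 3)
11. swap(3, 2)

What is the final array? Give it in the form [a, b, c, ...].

Answer: [5, 1, 2, 3, 4, 6, 0]

Derivation:
After 1 (swap(2, 5)): [5, 4, 1, 3, 0, 6, 2]
After 2 (reverse(5, 6)): [5, 4, 1, 3, 0, 2, 6]
After 3 (reverse(5, 6)): [5, 4, 1, 3, 0, 6, 2]
After 4 (rotate_left(3, 6, k=2)): [5, 4, 1, 6, 2, 3, 0]
After 5 (swap(3, 4)): [5, 4, 1, 2, 6, 3, 0]
After 6 (reverse(0, 3)): [2, 1, 4, 5, 6, 3, 0]
After 7 (swap(4, 3)): [2, 1, 4, 6, 5, 3, 0]
After 8 (reverse(4, 5)): [2, 1, 4, 6, 3, 5, 0]
After 9 (rotate_left(2, 5, k=2)): [2, 1, 3, 5, 4, 6, 0]
After 10 (swap(0, 3)): [5, 1, 3, 2, 4, 6, 0]
After 11 (swap(3, 2)): [5, 1, 2, 3, 4, 6, 0]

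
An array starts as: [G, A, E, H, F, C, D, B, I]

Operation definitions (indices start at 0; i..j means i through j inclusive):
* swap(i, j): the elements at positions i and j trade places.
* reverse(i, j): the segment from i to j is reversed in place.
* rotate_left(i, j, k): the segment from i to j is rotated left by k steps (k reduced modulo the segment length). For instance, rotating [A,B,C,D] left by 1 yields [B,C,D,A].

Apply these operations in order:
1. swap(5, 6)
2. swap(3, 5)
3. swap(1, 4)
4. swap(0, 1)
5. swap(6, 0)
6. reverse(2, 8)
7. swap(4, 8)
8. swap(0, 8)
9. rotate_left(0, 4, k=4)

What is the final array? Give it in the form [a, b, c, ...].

Answer: [E, F, G, I, B, H, A, D, C]

Derivation:
After 1 (swap(5, 6)): [G, A, E, H, F, D, C, B, I]
After 2 (swap(3, 5)): [G, A, E, D, F, H, C, B, I]
After 3 (swap(1, 4)): [G, F, E, D, A, H, C, B, I]
After 4 (swap(0, 1)): [F, G, E, D, A, H, C, B, I]
After 5 (swap(6, 0)): [C, G, E, D, A, H, F, B, I]
After 6 (reverse(2, 8)): [C, G, I, B, F, H, A, D, E]
After 7 (swap(4, 8)): [C, G, I, B, E, H, A, D, F]
After 8 (swap(0, 8)): [F, G, I, B, E, H, A, D, C]
After 9 (rotate_left(0, 4, k=4)): [E, F, G, I, B, H, A, D, C]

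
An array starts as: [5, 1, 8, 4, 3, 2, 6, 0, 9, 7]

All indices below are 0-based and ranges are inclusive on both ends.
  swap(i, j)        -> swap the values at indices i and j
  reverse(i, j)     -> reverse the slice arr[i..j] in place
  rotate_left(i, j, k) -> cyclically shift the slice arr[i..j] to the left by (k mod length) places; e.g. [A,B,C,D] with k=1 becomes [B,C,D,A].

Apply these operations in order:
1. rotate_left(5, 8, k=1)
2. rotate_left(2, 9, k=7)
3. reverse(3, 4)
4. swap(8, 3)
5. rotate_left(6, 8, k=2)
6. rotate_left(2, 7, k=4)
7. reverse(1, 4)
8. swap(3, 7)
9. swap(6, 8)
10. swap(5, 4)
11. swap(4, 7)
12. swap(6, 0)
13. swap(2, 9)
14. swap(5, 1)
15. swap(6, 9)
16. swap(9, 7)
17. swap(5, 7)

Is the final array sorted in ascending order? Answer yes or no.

Answer: yes

Derivation:
After 1 (rotate_left(5, 8, k=1)): [5, 1, 8, 4, 3, 6, 0, 9, 2, 7]
After 2 (rotate_left(2, 9, k=7)): [5, 1, 7, 8, 4, 3, 6, 0, 9, 2]
After 3 (reverse(3, 4)): [5, 1, 7, 4, 8, 3, 6, 0, 9, 2]
After 4 (swap(8, 3)): [5, 1, 7, 9, 8, 3, 6, 0, 4, 2]
After 5 (rotate_left(6, 8, k=2)): [5, 1, 7, 9, 8, 3, 4, 6, 0, 2]
After 6 (rotate_left(2, 7, k=4)): [5, 1, 4, 6, 7, 9, 8, 3, 0, 2]
After 7 (reverse(1, 4)): [5, 7, 6, 4, 1, 9, 8, 3, 0, 2]
After 8 (swap(3, 7)): [5, 7, 6, 3, 1, 9, 8, 4, 0, 2]
After 9 (swap(6, 8)): [5, 7, 6, 3, 1, 9, 0, 4, 8, 2]
After 10 (swap(5, 4)): [5, 7, 6, 3, 9, 1, 0, 4, 8, 2]
After 11 (swap(4, 7)): [5, 7, 6, 3, 4, 1, 0, 9, 8, 2]
After 12 (swap(6, 0)): [0, 7, 6, 3, 4, 1, 5, 9, 8, 2]
After 13 (swap(2, 9)): [0, 7, 2, 3, 4, 1, 5, 9, 8, 6]
After 14 (swap(5, 1)): [0, 1, 2, 3, 4, 7, 5, 9, 8, 6]
After 15 (swap(6, 9)): [0, 1, 2, 3, 4, 7, 6, 9, 8, 5]
After 16 (swap(9, 7)): [0, 1, 2, 3, 4, 7, 6, 5, 8, 9]
After 17 (swap(5, 7)): [0, 1, 2, 3, 4, 5, 6, 7, 8, 9]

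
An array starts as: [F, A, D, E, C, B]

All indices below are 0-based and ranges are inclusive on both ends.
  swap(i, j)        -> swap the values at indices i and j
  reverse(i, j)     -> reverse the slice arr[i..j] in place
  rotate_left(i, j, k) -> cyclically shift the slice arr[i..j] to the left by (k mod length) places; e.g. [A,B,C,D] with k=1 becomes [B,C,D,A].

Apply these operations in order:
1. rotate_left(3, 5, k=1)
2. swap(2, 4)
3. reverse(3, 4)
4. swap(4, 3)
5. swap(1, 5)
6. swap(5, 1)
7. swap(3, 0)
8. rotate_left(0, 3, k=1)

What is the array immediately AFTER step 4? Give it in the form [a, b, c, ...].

Answer: [F, A, B, C, D, E]

Derivation:
After 1 (rotate_left(3, 5, k=1)): [F, A, D, C, B, E]
After 2 (swap(2, 4)): [F, A, B, C, D, E]
After 3 (reverse(3, 4)): [F, A, B, D, C, E]
After 4 (swap(4, 3)): [F, A, B, C, D, E]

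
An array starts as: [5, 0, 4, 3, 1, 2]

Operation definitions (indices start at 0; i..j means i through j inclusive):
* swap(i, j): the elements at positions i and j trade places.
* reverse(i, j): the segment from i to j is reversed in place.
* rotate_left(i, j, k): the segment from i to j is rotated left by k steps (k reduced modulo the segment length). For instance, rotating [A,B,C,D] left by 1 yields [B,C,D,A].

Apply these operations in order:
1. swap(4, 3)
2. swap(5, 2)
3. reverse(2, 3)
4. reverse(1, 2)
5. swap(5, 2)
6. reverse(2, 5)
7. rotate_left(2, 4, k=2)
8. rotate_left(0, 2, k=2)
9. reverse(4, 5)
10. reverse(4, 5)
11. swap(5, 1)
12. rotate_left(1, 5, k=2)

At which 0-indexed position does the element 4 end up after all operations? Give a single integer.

After 1 (swap(4, 3)): [5, 0, 4, 1, 3, 2]
After 2 (swap(5, 2)): [5, 0, 2, 1, 3, 4]
After 3 (reverse(2, 3)): [5, 0, 1, 2, 3, 4]
After 4 (reverse(1, 2)): [5, 1, 0, 2, 3, 4]
After 5 (swap(5, 2)): [5, 1, 4, 2, 3, 0]
After 6 (reverse(2, 5)): [5, 1, 0, 3, 2, 4]
After 7 (rotate_left(2, 4, k=2)): [5, 1, 2, 0, 3, 4]
After 8 (rotate_left(0, 2, k=2)): [2, 5, 1, 0, 3, 4]
After 9 (reverse(4, 5)): [2, 5, 1, 0, 4, 3]
After 10 (reverse(4, 5)): [2, 5, 1, 0, 3, 4]
After 11 (swap(5, 1)): [2, 4, 1, 0, 3, 5]
After 12 (rotate_left(1, 5, k=2)): [2, 0, 3, 5, 4, 1]

Answer: 4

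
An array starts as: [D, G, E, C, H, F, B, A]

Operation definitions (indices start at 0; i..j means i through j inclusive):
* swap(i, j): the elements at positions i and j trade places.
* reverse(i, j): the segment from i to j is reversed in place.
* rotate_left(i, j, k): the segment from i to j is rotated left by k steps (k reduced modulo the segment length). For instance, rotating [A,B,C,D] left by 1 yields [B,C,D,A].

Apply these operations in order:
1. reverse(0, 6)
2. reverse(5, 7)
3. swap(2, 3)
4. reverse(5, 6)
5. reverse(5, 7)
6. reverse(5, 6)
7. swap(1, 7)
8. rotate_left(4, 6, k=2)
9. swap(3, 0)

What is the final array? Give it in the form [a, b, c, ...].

After 1 (reverse(0, 6)): [B, F, H, C, E, G, D, A]
After 2 (reverse(5, 7)): [B, F, H, C, E, A, D, G]
After 3 (swap(2, 3)): [B, F, C, H, E, A, D, G]
After 4 (reverse(5, 6)): [B, F, C, H, E, D, A, G]
After 5 (reverse(5, 7)): [B, F, C, H, E, G, A, D]
After 6 (reverse(5, 6)): [B, F, C, H, E, A, G, D]
After 7 (swap(1, 7)): [B, D, C, H, E, A, G, F]
After 8 (rotate_left(4, 6, k=2)): [B, D, C, H, G, E, A, F]
After 9 (swap(3, 0)): [H, D, C, B, G, E, A, F]

Answer: [H, D, C, B, G, E, A, F]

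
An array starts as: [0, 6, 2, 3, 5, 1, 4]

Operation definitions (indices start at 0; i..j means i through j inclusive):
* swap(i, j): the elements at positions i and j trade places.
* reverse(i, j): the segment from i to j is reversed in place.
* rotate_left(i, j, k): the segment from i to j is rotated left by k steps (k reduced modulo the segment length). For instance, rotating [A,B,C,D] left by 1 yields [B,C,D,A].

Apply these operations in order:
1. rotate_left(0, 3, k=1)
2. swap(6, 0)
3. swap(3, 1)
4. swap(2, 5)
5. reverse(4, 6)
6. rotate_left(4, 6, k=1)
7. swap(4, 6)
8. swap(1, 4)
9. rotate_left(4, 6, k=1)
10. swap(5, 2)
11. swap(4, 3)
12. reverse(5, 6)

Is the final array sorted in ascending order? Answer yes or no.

Answer: no

Derivation:
After 1 (rotate_left(0, 3, k=1)): [6, 2, 3, 0, 5, 1, 4]
After 2 (swap(6, 0)): [4, 2, 3, 0, 5, 1, 6]
After 3 (swap(3, 1)): [4, 0, 3, 2, 5, 1, 6]
After 4 (swap(2, 5)): [4, 0, 1, 2, 5, 3, 6]
After 5 (reverse(4, 6)): [4, 0, 1, 2, 6, 3, 5]
After 6 (rotate_left(4, 6, k=1)): [4, 0, 1, 2, 3, 5, 6]
After 7 (swap(4, 6)): [4, 0, 1, 2, 6, 5, 3]
After 8 (swap(1, 4)): [4, 6, 1, 2, 0, 5, 3]
After 9 (rotate_left(4, 6, k=1)): [4, 6, 1, 2, 5, 3, 0]
After 10 (swap(5, 2)): [4, 6, 3, 2, 5, 1, 0]
After 11 (swap(4, 3)): [4, 6, 3, 5, 2, 1, 0]
After 12 (reverse(5, 6)): [4, 6, 3, 5, 2, 0, 1]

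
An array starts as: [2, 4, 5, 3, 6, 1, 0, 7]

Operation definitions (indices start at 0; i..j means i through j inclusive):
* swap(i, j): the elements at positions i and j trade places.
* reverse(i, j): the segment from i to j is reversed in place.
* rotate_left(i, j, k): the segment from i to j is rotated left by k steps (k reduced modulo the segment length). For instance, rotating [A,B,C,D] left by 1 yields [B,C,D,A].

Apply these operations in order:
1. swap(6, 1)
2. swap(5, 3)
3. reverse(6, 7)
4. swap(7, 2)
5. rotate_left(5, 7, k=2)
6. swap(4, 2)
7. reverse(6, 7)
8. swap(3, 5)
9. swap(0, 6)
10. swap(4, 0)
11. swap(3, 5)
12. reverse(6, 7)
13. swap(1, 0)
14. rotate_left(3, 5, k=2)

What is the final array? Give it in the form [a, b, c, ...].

Answer: [0, 4, 6, 5, 1, 7, 3, 2]

Derivation:
After 1 (swap(6, 1)): [2, 0, 5, 3, 6, 1, 4, 7]
After 2 (swap(5, 3)): [2, 0, 5, 1, 6, 3, 4, 7]
After 3 (reverse(6, 7)): [2, 0, 5, 1, 6, 3, 7, 4]
After 4 (swap(7, 2)): [2, 0, 4, 1, 6, 3, 7, 5]
After 5 (rotate_left(5, 7, k=2)): [2, 0, 4, 1, 6, 5, 3, 7]
After 6 (swap(4, 2)): [2, 0, 6, 1, 4, 5, 3, 7]
After 7 (reverse(6, 7)): [2, 0, 6, 1, 4, 5, 7, 3]
After 8 (swap(3, 5)): [2, 0, 6, 5, 4, 1, 7, 3]
After 9 (swap(0, 6)): [7, 0, 6, 5, 4, 1, 2, 3]
After 10 (swap(4, 0)): [4, 0, 6, 5, 7, 1, 2, 3]
After 11 (swap(3, 5)): [4, 0, 6, 1, 7, 5, 2, 3]
After 12 (reverse(6, 7)): [4, 0, 6, 1, 7, 5, 3, 2]
After 13 (swap(1, 0)): [0, 4, 6, 1, 7, 5, 3, 2]
After 14 (rotate_left(3, 5, k=2)): [0, 4, 6, 5, 1, 7, 3, 2]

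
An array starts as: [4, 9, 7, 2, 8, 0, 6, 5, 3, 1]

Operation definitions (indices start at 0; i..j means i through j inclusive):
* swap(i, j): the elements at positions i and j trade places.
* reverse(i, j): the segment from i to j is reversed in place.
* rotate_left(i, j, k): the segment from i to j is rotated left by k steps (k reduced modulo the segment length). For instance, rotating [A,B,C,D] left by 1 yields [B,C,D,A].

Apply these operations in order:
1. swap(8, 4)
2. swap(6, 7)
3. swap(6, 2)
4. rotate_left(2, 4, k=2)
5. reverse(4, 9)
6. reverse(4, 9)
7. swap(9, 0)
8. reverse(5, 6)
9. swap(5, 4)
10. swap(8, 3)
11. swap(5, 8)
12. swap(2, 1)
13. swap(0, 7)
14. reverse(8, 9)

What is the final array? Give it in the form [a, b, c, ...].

Answer: [6, 3, 9, 8, 7, 5, 0, 1, 4, 2]

Derivation:
After 1 (swap(8, 4)): [4, 9, 7, 2, 3, 0, 6, 5, 8, 1]
After 2 (swap(6, 7)): [4, 9, 7, 2, 3, 0, 5, 6, 8, 1]
After 3 (swap(6, 2)): [4, 9, 5, 2, 3, 0, 7, 6, 8, 1]
After 4 (rotate_left(2, 4, k=2)): [4, 9, 3, 5, 2, 0, 7, 6, 8, 1]
After 5 (reverse(4, 9)): [4, 9, 3, 5, 1, 8, 6, 7, 0, 2]
After 6 (reverse(4, 9)): [4, 9, 3, 5, 2, 0, 7, 6, 8, 1]
After 7 (swap(9, 0)): [1, 9, 3, 5, 2, 0, 7, 6, 8, 4]
After 8 (reverse(5, 6)): [1, 9, 3, 5, 2, 7, 0, 6, 8, 4]
After 9 (swap(5, 4)): [1, 9, 3, 5, 7, 2, 0, 6, 8, 4]
After 10 (swap(8, 3)): [1, 9, 3, 8, 7, 2, 0, 6, 5, 4]
After 11 (swap(5, 8)): [1, 9, 3, 8, 7, 5, 0, 6, 2, 4]
After 12 (swap(2, 1)): [1, 3, 9, 8, 7, 5, 0, 6, 2, 4]
After 13 (swap(0, 7)): [6, 3, 9, 8, 7, 5, 0, 1, 2, 4]
After 14 (reverse(8, 9)): [6, 3, 9, 8, 7, 5, 0, 1, 4, 2]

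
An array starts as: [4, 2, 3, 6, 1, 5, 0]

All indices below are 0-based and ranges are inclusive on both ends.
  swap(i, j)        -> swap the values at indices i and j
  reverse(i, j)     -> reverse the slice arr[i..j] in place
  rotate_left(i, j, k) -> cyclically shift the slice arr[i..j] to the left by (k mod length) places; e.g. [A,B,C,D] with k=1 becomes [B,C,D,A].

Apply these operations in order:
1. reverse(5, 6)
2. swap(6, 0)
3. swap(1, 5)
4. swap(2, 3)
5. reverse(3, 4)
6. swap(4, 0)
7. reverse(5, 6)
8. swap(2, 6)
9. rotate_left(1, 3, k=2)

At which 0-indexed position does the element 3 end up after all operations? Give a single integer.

Answer: 0

Derivation:
After 1 (reverse(5, 6)): [4, 2, 3, 6, 1, 0, 5]
After 2 (swap(6, 0)): [5, 2, 3, 6, 1, 0, 4]
After 3 (swap(1, 5)): [5, 0, 3, 6, 1, 2, 4]
After 4 (swap(2, 3)): [5, 0, 6, 3, 1, 2, 4]
After 5 (reverse(3, 4)): [5, 0, 6, 1, 3, 2, 4]
After 6 (swap(4, 0)): [3, 0, 6, 1, 5, 2, 4]
After 7 (reverse(5, 6)): [3, 0, 6, 1, 5, 4, 2]
After 8 (swap(2, 6)): [3, 0, 2, 1, 5, 4, 6]
After 9 (rotate_left(1, 3, k=2)): [3, 1, 0, 2, 5, 4, 6]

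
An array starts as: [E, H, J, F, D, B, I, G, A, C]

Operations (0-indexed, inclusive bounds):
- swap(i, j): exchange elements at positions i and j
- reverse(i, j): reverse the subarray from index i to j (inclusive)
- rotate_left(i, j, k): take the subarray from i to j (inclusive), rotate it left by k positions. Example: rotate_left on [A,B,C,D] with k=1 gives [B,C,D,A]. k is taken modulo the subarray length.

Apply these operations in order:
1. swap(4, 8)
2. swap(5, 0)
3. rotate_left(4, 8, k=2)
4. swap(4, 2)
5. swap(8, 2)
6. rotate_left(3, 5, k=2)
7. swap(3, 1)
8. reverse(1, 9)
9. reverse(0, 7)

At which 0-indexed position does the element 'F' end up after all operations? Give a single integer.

Answer: 1

Derivation:
After 1 (swap(4, 8)): [E, H, J, F, A, B, I, G, D, C]
After 2 (swap(5, 0)): [B, H, J, F, A, E, I, G, D, C]
After 3 (rotate_left(4, 8, k=2)): [B, H, J, F, I, G, D, A, E, C]
After 4 (swap(4, 2)): [B, H, I, F, J, G, D, A, E, C]
After 5 (swap(8, 2)): [B, H, E, F, J, G, D, A, I, C]
After 6 (rotate_left(3, 5, k=2)): [B, H, E, G, F, J, D, A, I, C]
After 7 (swap(3, 1)): [B, G, E, H, F, J, D, A, I, C]
After 8 (reverse(1, 9)): [B, C, I, A, D, J, F, H, E, G]
After 9 (reverse(0, 7)): [H, F, J, D, A, I, C, B, E, G]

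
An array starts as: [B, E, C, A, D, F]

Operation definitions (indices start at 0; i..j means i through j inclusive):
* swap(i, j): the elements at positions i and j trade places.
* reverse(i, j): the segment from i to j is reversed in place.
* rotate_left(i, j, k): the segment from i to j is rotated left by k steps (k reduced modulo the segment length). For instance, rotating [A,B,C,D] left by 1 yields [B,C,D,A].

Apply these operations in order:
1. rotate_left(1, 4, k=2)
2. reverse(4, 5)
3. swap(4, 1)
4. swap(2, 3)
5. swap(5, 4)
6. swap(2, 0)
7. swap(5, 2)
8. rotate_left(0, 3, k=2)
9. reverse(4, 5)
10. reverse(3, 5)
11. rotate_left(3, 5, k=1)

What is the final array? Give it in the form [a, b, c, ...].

Answer: [A, D, E, B, F, C]

Derivation:
After 1 (rotate_left(1, 4, k=2)): [B, A, D, E, C, F]
After 2 (reverse(4, 5)): [B, A, D, E, F, C]
After 3 (swap(4, 1)): [B, F, D, E, A, C]
After 4 (swap(2, 3)): [B, F, E, D, A, C]
After 5 (swap(5, 4)): [B, F, E, D, C, A]
After 6 (swap(2, 0)): [E, F, B, D, C, A]
After 7 (swap(5, 2)): [E, F, A, D, C, B]
After 8 (rotate_left(0, 3, k=2)): [A, D, E, F, C, B]
After 9 (reverse(4, 5)): [A, D, E, F, B, C]
After 10 (reverse(3, 5)): [A, D, E, C, B, F]
After 11 (rotate_left(3, 5, k=1)): [A, D, E, B, F, C]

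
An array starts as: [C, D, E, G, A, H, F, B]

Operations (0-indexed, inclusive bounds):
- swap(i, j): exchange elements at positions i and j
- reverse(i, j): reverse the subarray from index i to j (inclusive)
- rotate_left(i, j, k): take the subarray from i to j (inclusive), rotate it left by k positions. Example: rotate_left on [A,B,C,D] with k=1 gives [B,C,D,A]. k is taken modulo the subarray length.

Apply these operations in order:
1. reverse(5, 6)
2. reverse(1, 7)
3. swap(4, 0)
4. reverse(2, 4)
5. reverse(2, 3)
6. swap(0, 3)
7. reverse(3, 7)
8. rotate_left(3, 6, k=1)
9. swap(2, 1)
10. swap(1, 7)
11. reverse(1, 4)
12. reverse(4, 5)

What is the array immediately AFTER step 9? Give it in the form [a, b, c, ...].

After 1 (reverse(5, 6)): [C, D, E, G, A, F, H, B]
After 2 (reverse(1, 7)): [C, B, H, F, A, G, E, D]
After 3 (swap(4, 0)): [A, B, H, F, C, G, E, D]
After 4 (reverse(2, 4)): [A, B, C, F, H, G, E, D]
After 5 (reverse(2, 3)): [A, B, F, C, H, G, E, D]
After 6 (swap(0, 3)): [C, B, F, A, H, G, E, D]
After 7 (reverse(3, 7)): [C, B, F, D, E, G, H, A]
After 8 (rotate_left(3, 6, k=1)): [C, B, F, E, G, H, D, A]
After 9 (swap(2, 1)): [C, F, B, E, G, H, D, A]

Answer: [C, F, B, E, G, H, D, A]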